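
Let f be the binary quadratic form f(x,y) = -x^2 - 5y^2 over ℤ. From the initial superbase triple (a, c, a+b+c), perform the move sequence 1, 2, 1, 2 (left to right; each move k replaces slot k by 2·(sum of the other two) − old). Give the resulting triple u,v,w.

start (-1,-5,-6) = (f(1,0),f(0,1),f(1,1))
replace slot 1: 2·((-5)+(-6)) − (-1) = -21 → (-21,-5,-6)
replace slot 2: 2·((-21)+(-6)) − (-5) = -49 → (-21,-49,-6)
replace slot 1: 2·((-49)+(-6)) − (-21) = -89 → (-89,-49,-6)
replace slot 2: 2·((-89)+(-6)) − (-49) = -141 → (-89,-141,-6)

-89,-141,-6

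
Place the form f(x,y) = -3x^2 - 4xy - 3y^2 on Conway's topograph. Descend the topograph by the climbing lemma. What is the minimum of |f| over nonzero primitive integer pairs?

translate: b→-2 (≡4 mod 6), so (3,4,3)→(3,-2,2)
flip: (3,-2,2)→(2,2,3)
reduced (well bottom): (2,2,3) with a≤c, −a<b≤a
well minimum |f| = |-2| = 2 (negative-definite)

2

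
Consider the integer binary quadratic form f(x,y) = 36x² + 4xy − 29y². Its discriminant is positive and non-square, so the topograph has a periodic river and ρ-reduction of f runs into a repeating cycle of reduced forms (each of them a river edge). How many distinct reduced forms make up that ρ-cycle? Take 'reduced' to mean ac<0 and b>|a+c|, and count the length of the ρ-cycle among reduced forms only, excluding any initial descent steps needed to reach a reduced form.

D = 4192, ⌊√D⌋ = 64
descent: ρ → (-29,54,11)  [lands on river]
river: ρ → (11,56,-24)
river: ρ → (-24,40,27)
river: ρ → (27,14,-37)
river: ρ → (-37,60,4)
river: ρ → (4,60,-37)
river: ρ → (-37,14,27)
river: ρ → (27,40,-24)
river: ρ → (-24,56,11)
river: ρ → (11,54,-29)
river: ρ → (-29,62,3)
river: ρ → (3,64,-8)
river: ρ → (-8,64,3)
river: ρ → (3,62,-29)
ρ-cycle length = 14 (tail of 1 descent step not counted)

14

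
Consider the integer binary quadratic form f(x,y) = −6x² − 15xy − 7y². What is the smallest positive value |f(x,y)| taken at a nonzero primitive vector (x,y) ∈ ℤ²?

descent: ρ → (-7,1,2)
descent: ρ → (2,7,-1)  [lands on river]
river: ρ → (-1,7,2)
river: ρ → (2,5,-4)
river: ρ → (-4,3,3)
river: ρ → (3,3,-4)
river: ρ → (-4,5,2)
closes: descent 2, river 6
min |a| on river = 1

1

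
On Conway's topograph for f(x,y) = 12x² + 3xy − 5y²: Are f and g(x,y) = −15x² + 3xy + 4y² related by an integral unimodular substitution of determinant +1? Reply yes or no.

D₁ = 249, D₂ = 249
river cycle of f (length 16): (-5, 7, 10), (10, 13, -2), (-2, 15, 3), (3, 15, -2), (-2, 13, 10), (10, 7, -5), (-5, 13, 4), (4, 11, -8), (-8, 5, 7), (7, 9, -6), … (6 more)
river cycle of g (length 16): (4, 13, -5), (-5, 7, 10), (10, 13, -2), (-2, 15, 3), (3, 15, -2), (-2, 13, 10), (10, 7, -5), (-5, 13, 4), (4, 11, -8), (-8, 5, 7), … (6 more)
cycles coincide ⇒ equivalent

yes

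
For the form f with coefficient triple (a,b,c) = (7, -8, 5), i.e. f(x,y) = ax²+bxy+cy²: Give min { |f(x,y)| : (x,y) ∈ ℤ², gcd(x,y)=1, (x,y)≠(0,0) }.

translate: b→6 (≡-8 mod 14), so (7,-8,5)→(7,6,4)
flip: (7,6,4)→(4,-6,7)
translate: b→2 (≡-6 mod 8), so (4,-6,7)→(4,2,5)
reduced (well bottom): (4,2,5) with a≤c, −a<b≤a
well minimum = a = 4

4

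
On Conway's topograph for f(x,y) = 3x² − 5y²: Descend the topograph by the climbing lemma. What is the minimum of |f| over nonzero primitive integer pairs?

descent: ρ → (-5,0,3)
descent: ρ → (3,6,-2)  [lands on river]
river: ρ → (-2,6,3)
closes: descent 2, river 2
min |a| on river = 2

2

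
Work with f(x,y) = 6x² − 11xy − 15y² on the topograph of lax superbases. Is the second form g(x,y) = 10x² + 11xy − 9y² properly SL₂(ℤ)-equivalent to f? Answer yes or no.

D₁ = 481, D₂ = 481
river cycle of f (length 26): (-15, 11, 6), (6, 13, -13), (-13, 13, 6), (6, 11, -15), (-15, 19, 2), (2, 21, -5), (-5, 19, 6), (6, 17, -8), (-8, 15, 8), (8, 17, -6), … (16 more)
river cycle of g (length 30): (-9, 7, 12), (12, 17, -4), (-4, 15, 16), (16, 17, -3), (-3, 19, 10), (10, 21, -1), (-1, 21, 10), (10, 19, -3), (-3, 17, 16), (16, 15, -4), … (20 more)
cycles differ ⇒ inequivalent

no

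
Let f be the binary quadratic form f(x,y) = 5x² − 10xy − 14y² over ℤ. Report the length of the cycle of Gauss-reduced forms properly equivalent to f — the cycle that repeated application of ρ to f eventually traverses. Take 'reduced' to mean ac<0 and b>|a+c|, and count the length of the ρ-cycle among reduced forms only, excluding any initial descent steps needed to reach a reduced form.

D = 380, ⌊√D⌋ = 19
descent: ρ → (-14,10,5)  [lands on river]
river: ρ → (5,10,-14)
river: ρ → (-14,18,1)
river: ρ → (1,18,-14)
ρ-cycle length = 4 (tail of 1 descent step not counted)

4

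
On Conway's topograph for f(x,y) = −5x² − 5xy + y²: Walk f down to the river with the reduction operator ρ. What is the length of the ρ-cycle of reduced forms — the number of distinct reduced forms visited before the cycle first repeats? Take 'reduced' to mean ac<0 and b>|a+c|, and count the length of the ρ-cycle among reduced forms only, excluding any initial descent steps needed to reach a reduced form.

D = 45, ⌊√D⌋ = 6
descent: ρ → (1,5,-5)  [lands on river]
river: ρ → (-5,5,1)
ρ-cycle length = 2 (tail of 1 descent step not counted)

2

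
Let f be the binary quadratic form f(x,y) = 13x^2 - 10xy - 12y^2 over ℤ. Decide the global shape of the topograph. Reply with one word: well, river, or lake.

D = b²−4ac = (-10)² − 4·13·(-12) = 724
D > 0 non-square ⇒ indefinite ⇒ periodic river

river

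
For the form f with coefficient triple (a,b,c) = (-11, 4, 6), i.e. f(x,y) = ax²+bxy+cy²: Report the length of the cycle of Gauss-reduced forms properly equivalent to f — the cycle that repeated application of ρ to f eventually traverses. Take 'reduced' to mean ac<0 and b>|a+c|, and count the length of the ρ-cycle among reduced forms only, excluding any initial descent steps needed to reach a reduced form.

D = 280, ⌊√D⌋ = 16
descent: ρ → (6,8,-9)  [lands on river]
river: ρ → (-9,10,5)
river: ρ → (5,10,-9)
river: ρ → (-9,8,6)
river: ρ → (6,16,-1)
river: ρ → (-1,16,6)
ρ-cycle length = 6 (tail of 1 descent step not counted)

6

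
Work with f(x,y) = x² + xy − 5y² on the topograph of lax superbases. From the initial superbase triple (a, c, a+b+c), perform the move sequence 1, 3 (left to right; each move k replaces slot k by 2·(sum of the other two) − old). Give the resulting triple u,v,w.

start (1,-5,-3) = (f(1,0),f(0,1),f(1,1))
replace slot 1: 2·((-5)+(-3)) − 1 = -17 → (-17,-5,-3)
replace slot 3: 2·((-17)+(-5)) − (-3) = -41 → (-17,-5,-41)

-17,-5,-41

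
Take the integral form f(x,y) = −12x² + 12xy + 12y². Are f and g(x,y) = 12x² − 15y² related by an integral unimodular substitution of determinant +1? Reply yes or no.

D₁ = 720, D₂ = 720
river cycle of f (length 2): (12, 12, -12), (-12, 12, 12)
river cycle of g (length 2): (12, 24, -3), (-3, 24, 12)
cycles differ ⇒ inequivalent

no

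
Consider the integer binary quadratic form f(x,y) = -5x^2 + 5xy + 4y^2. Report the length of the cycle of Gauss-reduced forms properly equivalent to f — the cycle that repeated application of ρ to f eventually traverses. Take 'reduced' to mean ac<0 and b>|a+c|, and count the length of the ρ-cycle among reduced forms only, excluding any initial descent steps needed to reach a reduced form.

D = 105, ⌊√D⌋ = 10
river: ρ → (4,3,-6)
river: ρ → (-6,9,1)
river: ρ → (1,9,-6)
river: ρ → (-6,3,4)
river: ρ → (4,5,-5)
river: ρ → (-5,5,4)
ρ-cycle length = 6 (tail of 0 descent steps not counted)

6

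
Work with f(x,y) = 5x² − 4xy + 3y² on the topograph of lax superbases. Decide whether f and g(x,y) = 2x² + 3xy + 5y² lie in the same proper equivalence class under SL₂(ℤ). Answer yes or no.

D₁ = -44, D₂ = -31
discriminants differ ⇒ not SL₂(ℤ)-equivalent

no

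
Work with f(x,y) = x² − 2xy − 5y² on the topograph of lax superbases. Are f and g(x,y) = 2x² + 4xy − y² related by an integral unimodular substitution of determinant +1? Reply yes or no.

D₁ = 24, D₂ = 24
river cycle of f (length 2): (1, 4, -2), (-2, 4, 1)
river cycle of g (length 2): (-1, 4, 2), (2, 4, -1)
cycles differ ⇒ inequivalent

no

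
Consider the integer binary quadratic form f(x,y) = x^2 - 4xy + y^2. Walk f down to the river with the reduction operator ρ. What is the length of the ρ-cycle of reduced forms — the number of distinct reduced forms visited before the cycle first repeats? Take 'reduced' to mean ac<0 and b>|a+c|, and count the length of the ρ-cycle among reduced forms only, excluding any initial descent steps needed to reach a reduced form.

D = 12, ⌊√D⌋ = 3
descent: ρ → (1,2,-2)  [lands on river]
river: ρ → (-2,2,1)
ρ-cycle length = 2 (tail of 1 descent step not counted)

2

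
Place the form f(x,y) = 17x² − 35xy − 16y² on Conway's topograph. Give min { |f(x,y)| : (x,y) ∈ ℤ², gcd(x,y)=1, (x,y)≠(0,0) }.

descent: ρ → (-16,35,17)  [lands on river]
river: ρ → (17,33,-18)
river: ρ → (-18,39,11)
river: ρ → (11,27,-36)
river: ρ → (-36,45,2)
river: ρ → (2,47,-13)
river: ρ → (-13,31,26)
river: ρ → (26,21,-18)
river: ρ → (-18,15,29)
river: ρ → (29,43,-4)
river: ρ → (-4,45,18)
river: ρ → (18,27,-22)
river: ρ → (-22,17,23)
river: ρ → (23,29,-16)
closes: descent 1, river 14
min |a| on river = 2

2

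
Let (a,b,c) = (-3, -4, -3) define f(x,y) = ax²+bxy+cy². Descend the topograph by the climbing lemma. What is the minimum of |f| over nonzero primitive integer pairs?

translate: b→-2 (≡4 mod 6), so (3,4,3)→(3,-2,2)
flip: (3,-2,2)→(2,2,3)
reduced (well bottom): (2,2,3) with a≤c, −a<b≤a
well minimum |f| = |-2| = 2 (negative-definite)

2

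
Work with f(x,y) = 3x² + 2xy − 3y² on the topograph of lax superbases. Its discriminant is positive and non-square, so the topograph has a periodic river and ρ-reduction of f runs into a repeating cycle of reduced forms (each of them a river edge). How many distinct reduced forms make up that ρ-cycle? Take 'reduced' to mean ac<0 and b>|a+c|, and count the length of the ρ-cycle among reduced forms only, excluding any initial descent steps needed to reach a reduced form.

D = 40, ⌊√D⌋ = 6
river: ρ → (-3,4,2)
river: ρ → (2,4,-3)
river: ρ → (-3,2,3)
river: ρ → (3,4,-2)
river: ρ → (-2,4,3)
river: ρ → (3,2,-3)
ρ-cycle length = 6 (tail of 0 descent steps not counted)

6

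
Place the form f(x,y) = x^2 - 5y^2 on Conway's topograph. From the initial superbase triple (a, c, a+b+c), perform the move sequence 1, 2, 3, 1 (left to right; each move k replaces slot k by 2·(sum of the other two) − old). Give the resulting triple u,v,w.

start (1,-5,-4) = (f(1,0),f(0,1),f(1,1))
replace slot 1: 2·((-5)+(-4)) − 1 = -19 → (-19,-5,-4)
replace slot 2: 2·((-19)+(-4)) − (-5) = -41 → (-19,-41,-4)
replace slot 3: 2·((-19)+(-41)) − (-4) = -116 → (-19,-41,-116)
replace slot 1: 2·((-41)+(-116)) − (-19) = -295 → (-295,-41,-116)

-295,-41,-116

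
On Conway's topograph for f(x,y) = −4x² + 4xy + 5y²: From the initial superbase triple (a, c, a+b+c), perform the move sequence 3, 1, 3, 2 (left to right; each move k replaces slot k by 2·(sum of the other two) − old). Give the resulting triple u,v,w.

start (-4,5,5) = (f(1,0),f(0,1),f(1,1))
replace slot 3: 2·((-4)+5) − 5 = -3 → (-4,5,-3)
replace slot 1: 2·(5+(-3)) − (-4) = 8 → (8,5,-3)
replace slot 3: 2·(8+5) − (-3) = 29 → (8,5,29)
replace slot 2: 2·(8+29) − 5 = 69 → (8,69,29)

8,69,29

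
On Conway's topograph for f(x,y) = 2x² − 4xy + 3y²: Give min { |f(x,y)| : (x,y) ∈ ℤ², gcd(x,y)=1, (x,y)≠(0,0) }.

translate: b→0 (≡-4 mod 4), so (2,-4,3)→(2,0,1)
flip: (2,0,1)→(1,0,2)
reduced (well bottom): (1,0,2) with a≤c, −a<b≤a
well minimum = a = 1

1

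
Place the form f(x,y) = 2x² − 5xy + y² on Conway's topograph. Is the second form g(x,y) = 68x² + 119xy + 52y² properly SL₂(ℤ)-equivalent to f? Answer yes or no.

D₁ = 17, D₂ = 17
river cycle of f (length 6): (1, 3, -2), (-2, 1, 2), (2, 3, -1), (-1, 3, 2), (2, 1, -2), (-2, 3, 1)
river cycle of g (length 6): (1, 3, -2), (-2, 1, 2), (2, 3, -1), (-1, 3, 2), (2, 1, -2), (-2, 3, 1)
cycles coincide ⇒ equivalent

yes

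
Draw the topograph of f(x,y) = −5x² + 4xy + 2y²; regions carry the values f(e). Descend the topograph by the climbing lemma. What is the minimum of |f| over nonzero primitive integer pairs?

river: ρ → (2,4,-5)
river: ρ → (-5,6,1)
river: ρ → (1,6,-5)
river: ρ → (-5,4,2)
closes: descent 0, river 4
min |a| on river = 1

1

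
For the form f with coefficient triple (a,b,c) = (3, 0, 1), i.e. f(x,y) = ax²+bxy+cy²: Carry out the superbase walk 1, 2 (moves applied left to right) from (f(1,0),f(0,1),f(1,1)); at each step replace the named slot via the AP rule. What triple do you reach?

start (3,1,4) = (f(1,0),f(0,1),f(1,1))
replace slot 1: 2·(1+4) − 3 = 7 → (7,1,4)
replace slot 2: 2·(7+4) − 1 = 21 → (7,21,4)

7,21,4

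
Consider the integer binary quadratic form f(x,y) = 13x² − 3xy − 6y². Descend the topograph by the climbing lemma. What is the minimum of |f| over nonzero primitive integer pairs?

descent: ρ → (-6,15,4)  [lands on river]
river: ρ → (4,17,-2)
river: ρ → (-2,15,12)
river: ρ → (12,9,-5)
river: ρ → (-5,11,10)
river: ρ → (10,9,-6)
closes: descent 1, river 6
min |a| on river = 2

2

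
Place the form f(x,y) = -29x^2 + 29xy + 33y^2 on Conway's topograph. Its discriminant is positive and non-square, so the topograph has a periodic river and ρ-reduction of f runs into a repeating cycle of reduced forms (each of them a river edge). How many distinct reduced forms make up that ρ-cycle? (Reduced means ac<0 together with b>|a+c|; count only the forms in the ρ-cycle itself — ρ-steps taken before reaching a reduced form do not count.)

D = 4669, ⌊√D⌋ = 68
river: ρ → (33,37,-25)
river: ρ → (-25,63,7)
river: ρ → (7,63,-25)
river: ρ → (-25,37,33)
river: ρ → (33,29,-29)
river: ρ → (-29,29,33)
ρ-cycle length = 6 (tail of 0 descent steps not counted)

6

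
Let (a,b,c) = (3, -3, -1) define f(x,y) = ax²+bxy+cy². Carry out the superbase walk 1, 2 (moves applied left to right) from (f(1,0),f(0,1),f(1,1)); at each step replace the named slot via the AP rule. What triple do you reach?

start (3,-1,-1) = (f(1,0),f(0,1),f(1,1))
replace slot 1: 2·((-1)+(-1)) − 3 = -7 → (-7,-1,-1)
replace slot 2: 2·((-7)+(-1)) − (-1) = -15 → (-7,-15,-1)

-7,-15,-1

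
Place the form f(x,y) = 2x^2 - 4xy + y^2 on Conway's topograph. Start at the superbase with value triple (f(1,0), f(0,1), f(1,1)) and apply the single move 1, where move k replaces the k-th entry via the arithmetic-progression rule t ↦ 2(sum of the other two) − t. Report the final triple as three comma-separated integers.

start (2,1,-1) = (f(1,0),f(0,1),f(1,1))
replace slot 1: 2·(1+(-1)) − 2 = -2 → (-2,1,-1)

-2,1,-1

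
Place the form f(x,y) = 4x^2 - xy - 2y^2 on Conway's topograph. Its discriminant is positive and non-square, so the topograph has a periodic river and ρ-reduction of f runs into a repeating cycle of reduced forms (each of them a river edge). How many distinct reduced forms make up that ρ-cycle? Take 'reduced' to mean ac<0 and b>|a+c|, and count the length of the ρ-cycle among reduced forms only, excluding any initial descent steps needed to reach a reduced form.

D = 33, ⌊√D⌋ = 5
descent: ρ → (-2,5,1)  [lands on river]
river: ρ → (1,5,-2)
river: ρ → (-2,3,3)
river: ρ → (3,3,-2)
ρ-cycle length = 4 (tail of 1 descent step not counted)

4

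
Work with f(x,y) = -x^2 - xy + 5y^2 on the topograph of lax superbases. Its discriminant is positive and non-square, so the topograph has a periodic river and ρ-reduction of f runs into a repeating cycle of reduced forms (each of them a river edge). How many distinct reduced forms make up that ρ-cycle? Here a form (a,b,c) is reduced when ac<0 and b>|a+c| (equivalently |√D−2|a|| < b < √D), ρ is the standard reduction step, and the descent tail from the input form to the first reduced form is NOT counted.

D = 21, ⌊√D⌋ = 4
descent: ρ → (5,1,-1)
descent: ρ → (-1,3,3)  [lands on river]
river: ρ → (3,3,-1)
ρ-cycle length = 2 (tail of 2 descent steps not counted)

2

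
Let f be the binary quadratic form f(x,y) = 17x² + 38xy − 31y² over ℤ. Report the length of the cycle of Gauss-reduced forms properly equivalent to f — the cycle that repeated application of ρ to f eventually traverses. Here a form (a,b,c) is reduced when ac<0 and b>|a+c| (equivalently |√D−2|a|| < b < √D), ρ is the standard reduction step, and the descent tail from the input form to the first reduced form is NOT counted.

D = 3552, ⌊√D⌋ = 59
river: ρ → (-31,24,24)
river: ρ → (24,24,-31)
river: ρ → (-31,38,17)
river: ρ → (17,30,-39)
river: ρ → (-39,48,8)
river: ρ → (8,48,-39)
river: ρ → (-39,30,17)
river: ρ → (17,38,-31)
ρ-cycle length = 8 (tail of 0 descent steps not counted)

8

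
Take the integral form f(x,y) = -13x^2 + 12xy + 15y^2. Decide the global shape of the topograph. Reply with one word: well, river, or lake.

D = b²−4ac = 12² − 4·(-13)·15 = 924
D > 0 non-square ⇒ indefinite ⇒ periodic river

river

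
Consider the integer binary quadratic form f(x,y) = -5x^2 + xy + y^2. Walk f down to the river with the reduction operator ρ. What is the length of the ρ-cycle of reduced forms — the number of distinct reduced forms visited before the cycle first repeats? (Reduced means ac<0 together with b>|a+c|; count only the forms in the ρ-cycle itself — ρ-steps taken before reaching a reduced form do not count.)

D = 21, ⌊√D⌋ = 4
descent: ρ → (1,3,-3)  [lands on river]
river: ρ → (-3,3,1)
ρ-cycle length = 2 (tail of 1 descent step not counted)

2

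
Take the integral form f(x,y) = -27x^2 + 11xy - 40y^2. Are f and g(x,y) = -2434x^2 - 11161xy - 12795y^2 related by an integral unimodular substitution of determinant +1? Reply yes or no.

D₁ = -4199, D₂ = -4199
f is negative-definite; reduce −f:
−f: reduced (well bottom): (27,-11,40) with a≤c, −a<b≤a
flip sign back: reduced form of f is (-27,11,-40)
g is negative-definite; reduce −g:
−g: translate: b→1425 (≡11161 mod 4868), so (2434,11161,12795)→(2434,1425,209)
−g: flip: (2434,1425,209)→(209,-1425,2434)
−g: translate: b→-171 (≡-1425 mod 418), so (209,-1425,2434)→(209,-171,40)
−g: flip: (209,-171,40)→(40,171,209)
−g: translate: b→11 (≡171 mod 80), so (40,171,209)→(40,11,27)
−g: flip: (40,11,27)→(27,-11,40)
−g: reduced (well bottom): (27,-11,40) with a≤c, −a<b≤a
flip sign back: reduced form of g is (-27,11,-40)
reduced forms (-27, 11, -40) vs (-27, 11, -40) ⇒ equivalent

yes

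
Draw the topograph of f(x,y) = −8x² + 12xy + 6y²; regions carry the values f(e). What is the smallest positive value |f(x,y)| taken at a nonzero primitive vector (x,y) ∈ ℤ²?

river: ρ → (6,12,-8)
river: ρ → (-8,4,10)
river: ρ → (10,16,-2)
river: ρ → (-2,16,10)
river: ρ → (10,4,-8)
river: ρ → (-8,12,6)
closes: descent 0, river 6
min |a| on river = 2

2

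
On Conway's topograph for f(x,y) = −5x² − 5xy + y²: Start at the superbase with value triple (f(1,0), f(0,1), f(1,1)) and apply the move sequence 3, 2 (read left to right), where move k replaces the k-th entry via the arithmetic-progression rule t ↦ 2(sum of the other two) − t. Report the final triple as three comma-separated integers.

start (-5,1,-9) = (f(1,0),f(0,1),f(1,1))
replace slot 3: 2·((-5)+1) − (-9) = 1 → (-5,1,1)
replace slot 2: 2·((-5)+1) − 1 = -9 → (-5,-9,1)

-5,-9,1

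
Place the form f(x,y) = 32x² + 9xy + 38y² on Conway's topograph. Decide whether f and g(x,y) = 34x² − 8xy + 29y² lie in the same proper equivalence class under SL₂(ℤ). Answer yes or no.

D₁ = -4783, D₂ = -3880
discriminants differ ⇒ not SL₂(ℤ)-equivalent

no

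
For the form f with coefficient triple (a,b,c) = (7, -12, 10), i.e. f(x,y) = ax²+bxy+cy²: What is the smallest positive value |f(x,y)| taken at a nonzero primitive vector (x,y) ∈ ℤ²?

translate: b→2 (≡-12 mod 14), so (7,-12,10)→(7,2,5)
flip: (7,2,5)→(5,-2,7)
reduced (well bottom): (5,-2,7) with a≤c, −a<b≤a
well minimum = a = 5

5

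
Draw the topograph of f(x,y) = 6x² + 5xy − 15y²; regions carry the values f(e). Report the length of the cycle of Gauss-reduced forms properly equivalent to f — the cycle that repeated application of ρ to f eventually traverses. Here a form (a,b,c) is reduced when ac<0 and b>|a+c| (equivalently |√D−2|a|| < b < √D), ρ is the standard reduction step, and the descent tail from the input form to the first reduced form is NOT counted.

D = 385, ⌊√D⌋ = 19
descent: ρ → (-15,-5,6)
descent: ρ → (6,17,-4)  [lands on river]
river: ρ → (-4,15,10)
river: ρ → (10,5,-9)
river: ρ → (-9,13,6)
river: ρ → (6,11,-11)
river: ρ → (-11,11,6)
river: ρ → (6,13,-9)
river: ρ → (-9,5,10)
river: ρ → (10,15,-4)
river: ρ → (-4,17,6)
river: ρ → (6,19,-1)
river: ρ → (-1,19,6)
ρ-cycle length = 12 (tail of 2 descent steps not counted)

12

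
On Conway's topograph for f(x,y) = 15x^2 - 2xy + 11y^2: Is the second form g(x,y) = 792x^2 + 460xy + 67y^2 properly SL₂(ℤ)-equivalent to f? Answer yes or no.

D₁ = -656, D₂ = -656
f: flip: (15,-2,11)→(11,2,15)
f: reduced (well bottom): (11,2,15) with a≤c, −a<b≤a
g: flip: (792,460,67)→(67,-460,792)
g: translate: b→-58 (≡-460 mod 134), so (67,-460,792)→(67,-58,15)
g: flip: (67,-58,15)→(15,58,67)
g: translate: b→-2 (≡58 mod 30), so (15,58,67)→(15,-2,11)
g: flip: (15,-2,11)→(11,2,15)
g: reduced (well bottom): (11,2,15) with a≤c, −a<b≤a
reduced forms (11, 2, 15) vs (11, 2, 15) ⇒ equivalent

yes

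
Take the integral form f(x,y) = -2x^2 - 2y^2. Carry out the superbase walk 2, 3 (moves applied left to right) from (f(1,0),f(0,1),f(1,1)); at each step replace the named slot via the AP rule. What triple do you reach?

start (-2,-2,-4) = (f(1,0),f(0,1),f(1,1))
replace slot 2: 2·((-2)+(-4)) − (-2) = -10 → (-2,-10,-4)
replace slot 3: 2·((-2)+(-10)) − (-4) = -20 → (-2,-10,-20)

-2,-10,-20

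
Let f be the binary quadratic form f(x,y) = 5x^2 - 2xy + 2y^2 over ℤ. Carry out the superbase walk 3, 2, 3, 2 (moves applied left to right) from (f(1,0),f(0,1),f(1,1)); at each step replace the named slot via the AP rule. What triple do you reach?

start (5,2,5) = (f(1,0),f(0,1),f(1,1))
replace slot 3: 2·(5+2) − 5 = 9 → (5,2,9)
replace slot 2: 2·(5+9) − 2 = 26 → (5,26,9)
replace slot 3: 2·(5+26) − 9 = 53 → (5,26,53)
replace slot 2: 2·(5+53) − 26 = 90 → (5,90,53)

5,90,53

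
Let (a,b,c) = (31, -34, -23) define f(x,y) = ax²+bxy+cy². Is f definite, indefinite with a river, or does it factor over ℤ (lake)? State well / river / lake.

D = b²−4ac = (-34)² − 4·31·(-23) = 4008
D > 0 non-square ⇒ indefinite ⇒ periodic river

river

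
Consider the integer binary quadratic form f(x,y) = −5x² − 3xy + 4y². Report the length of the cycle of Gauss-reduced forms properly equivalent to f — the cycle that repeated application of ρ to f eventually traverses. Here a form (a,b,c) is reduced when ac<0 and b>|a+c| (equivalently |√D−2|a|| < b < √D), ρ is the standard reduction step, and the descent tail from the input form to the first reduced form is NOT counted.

D = 89, ⌊√D⌋ = 9
descent: ρ → (4,3,-5)  [lands on river]
river: ρ → (-5,7,2)
river: ρ → (2,9,-1)
river: ρ → (-1,9,2)
river: ρ → (2,7,-5)
river: ρ → (-5,3,4)
river: ρ → (4,5,-4)
river: ρ → (-4,3,5)
river: ρ → (5,7,-2)
river: ρ → (-2,9,1)
river: ρ → (1,9,-2)
river: ρ → (-2,7,5)
river: ρ → (5,3,-4)
river: ρ → (-4,5,4)
ρ-cycle length = 14 (tail of 1 descent step not counted)

14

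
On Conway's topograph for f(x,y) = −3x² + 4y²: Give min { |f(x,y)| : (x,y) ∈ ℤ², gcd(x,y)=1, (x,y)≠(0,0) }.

descent: ρ → (4,0,-3)
descent: ρ → (-3,6,1)  [lands on river]
river: ρ → (1,6,-3)
closes: descent 2, river 2
min |a| on river = 1

1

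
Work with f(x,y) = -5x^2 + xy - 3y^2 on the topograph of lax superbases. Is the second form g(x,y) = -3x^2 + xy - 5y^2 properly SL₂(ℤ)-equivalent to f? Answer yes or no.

D₁ = -59, D₂ = -59
f is negative-definite; reduce −f:
−f: flip: (5,-1,3)→(3,1,5)
−f: reduced (well bottom): (3,1,5) with a≤c, −a<b≤a
flip sign back: reduced form of f is (-3,-1,-5)
g is negative-definite; reduce −g:
−g: reduced (well bottom): (3,-1,5) with a≤c, −a<b≤a
flip sign back: reduced form of g is (-3,1,-5)
reduced forms (-3, -1, -5) vs (-3, 1, -5) ⇒ inequivalent

no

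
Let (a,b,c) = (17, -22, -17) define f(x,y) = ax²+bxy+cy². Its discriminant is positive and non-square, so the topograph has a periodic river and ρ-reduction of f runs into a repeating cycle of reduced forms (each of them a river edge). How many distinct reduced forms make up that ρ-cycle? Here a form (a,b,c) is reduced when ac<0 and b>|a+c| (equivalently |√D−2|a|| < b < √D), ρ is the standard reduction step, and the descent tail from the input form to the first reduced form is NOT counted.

D = 1640, ⌊√D⌋ = 40
descent: ρ → (-17,22,17)  [lands on river]
river: ρ → (17,12,-22)
river: ρ → (-22,32,7)
river: ρ → (7,38,-7)
river: ρ → (-7,32,22)
river: ρ → (22,12,-17)
ρ-cycle length = 6 (tail of 1 descent step not counted)

6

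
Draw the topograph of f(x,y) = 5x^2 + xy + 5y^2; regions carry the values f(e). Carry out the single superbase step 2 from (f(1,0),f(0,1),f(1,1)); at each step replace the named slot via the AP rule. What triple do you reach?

start (5,5,11) = (f(1,0),f(0,1),f(1,1))
replace slot 2: 2·(5+11) − 5 = 27 → (5,27,11)

5,27,11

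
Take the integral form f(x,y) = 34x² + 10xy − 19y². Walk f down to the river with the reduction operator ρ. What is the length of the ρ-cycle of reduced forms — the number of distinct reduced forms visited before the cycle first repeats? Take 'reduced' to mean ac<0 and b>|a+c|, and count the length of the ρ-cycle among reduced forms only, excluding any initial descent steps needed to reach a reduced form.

D = 2684, ⌊√D⌋ = 51
descent: ρ → (-19,28,25)  [lands on river]
river: ρ → (25,22,-22)
river: ρ → (-22,22,25)
river: ρ → (25,28,-19)
river: ρ → (-19,48,5)
river: ρ → (5,42,-46)
river: ρ → (-46,50,1)
river: ρ → (1,50,-46)
river: ρ → (-46,42,5)
river: ρ → (5,48,-19)
ρ-cycle length = 10 (tail of 1 descent step not counted)

10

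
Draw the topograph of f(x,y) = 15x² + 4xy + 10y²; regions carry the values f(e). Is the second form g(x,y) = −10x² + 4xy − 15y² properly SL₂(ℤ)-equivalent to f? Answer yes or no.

D₁ = -584, D₂ = -584
f: flip: (15,4,10)→(10,-4,15)
f: reduced (well bottom): (10,-4,15) with a≤c, −a<b≤a
g is negative-definite; reduce −g:
−g: reduced (well bottom): (10,-4,15) with a≤c, −a<b≤a
flip sign back: reduced form of g is (-10,4,-15)
reduced forms (10, -4, 15) vs (-10, 4, -15) ⇒ inequivalent

no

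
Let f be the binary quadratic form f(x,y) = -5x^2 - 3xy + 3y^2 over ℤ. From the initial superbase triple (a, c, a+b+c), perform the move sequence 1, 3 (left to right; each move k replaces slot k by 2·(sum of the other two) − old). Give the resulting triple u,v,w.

start (-5,3,-5) = (f(1,0),f(0,1),f(1,1))
replace slot 1: 2·(3+(-5)) − (-5) = 1 → (1,3,-5)
replace slot 3: 2·(1+3) − (-5) = 13 → (1,3,13)

1,3,13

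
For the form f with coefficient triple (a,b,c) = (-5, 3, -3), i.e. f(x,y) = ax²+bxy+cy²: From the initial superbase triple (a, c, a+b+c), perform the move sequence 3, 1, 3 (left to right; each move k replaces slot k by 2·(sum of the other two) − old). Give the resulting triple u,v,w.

start (-5,-3,-5) = (f(1,0),f(0,1),f(1,1))
replace slot 3: 2·((-5)+(-3)) − (-5) = -11 → (-5,-3,-11)
replace slot 1: 2·((-3)+(-11)) − (-5) = -23 → (-23,-3,-11)
replace slot 3: 2·((-23)+(-3)) − (-11) = -41 → (-23,-3,-41)

-23,-3,-41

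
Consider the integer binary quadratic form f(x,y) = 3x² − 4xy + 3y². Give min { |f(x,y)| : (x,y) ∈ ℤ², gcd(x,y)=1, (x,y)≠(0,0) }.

translate: b→2 (≡-4 mod 6), so (3,-4,3)→(3,2,2)
flip: (3,2,2)→(2,-2,3)
translate: b→2 (≡-2 mod 4), so (2,-2,3)→(2,2,3)
reduced (well bottom): (2,2,3) with a≤c, −a<b≤a
well minimum = a = 2

2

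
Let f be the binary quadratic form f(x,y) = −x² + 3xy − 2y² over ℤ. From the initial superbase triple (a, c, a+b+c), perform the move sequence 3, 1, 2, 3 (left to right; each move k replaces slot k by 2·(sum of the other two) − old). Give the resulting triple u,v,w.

start (-1,-2,0) = (f(1,0),f(0,1),f(1,1))
replace slot 3: 2·((-1)+(-2)) − 0 = -6 → (-1,-2,-6)
replace slot 1: 2·((-2)+(-6)) − (-1) = -15 → (-15,-2,-6)
replace slot 2: 2·((-15)+(-6)) − (-2) = -40 → (-15,-40,-6)
replace slot 3: 2·((-15)+(-40)) − (-6) = -104 → (-15,-40,-104)

-15,-40,-104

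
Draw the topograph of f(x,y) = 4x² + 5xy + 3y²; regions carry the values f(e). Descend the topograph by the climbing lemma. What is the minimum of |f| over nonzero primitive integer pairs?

translate: b→-3 (≡5 mod 8), so (4,5,3)→(4,-3,2)
flip: (4,-3,2)→(2,3,4)
translate: b→-1 (≡3 mod 4), so (2,3,4)→(2,-1,3)
reduced (well bottom): (2,-1,3) with a≤c, −a<b≤a
well minimum = a = 2

2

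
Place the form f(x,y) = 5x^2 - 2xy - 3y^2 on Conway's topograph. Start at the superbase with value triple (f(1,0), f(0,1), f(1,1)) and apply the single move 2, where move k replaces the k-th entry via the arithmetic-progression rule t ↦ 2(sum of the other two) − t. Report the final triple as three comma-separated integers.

start (5,-3,0) = (f(1,0),f(0,1),f(1,1))
replace slot 2: 2·(5+0) − (-3) = 13 → (5,13,0)

5,13,0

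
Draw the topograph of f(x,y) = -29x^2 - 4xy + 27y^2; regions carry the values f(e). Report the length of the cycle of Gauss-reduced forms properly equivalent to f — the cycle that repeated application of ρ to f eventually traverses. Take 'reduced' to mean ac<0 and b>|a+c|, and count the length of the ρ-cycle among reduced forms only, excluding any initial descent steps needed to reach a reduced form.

D = 3148, ⌊√D⌋ = 56
descent: ρ → (27,4,-29)  [lands on river]
river: ρ → (-29,54,2)
river: ρ → (2,54,-29)
river: ρ → (-29,4,27)
river: ρ → (27,50,-6)
river: ρ → (-6,46,43)
river: ρ → (43,40,-9)
river: ρ → (-9,50,18)
river: ρ → (18,22,-37)
river: ρ → (-37,52,3)
river: ρ → (3,56,-1)
river: ρ → (-1,56,3)
river: ρ → (3,52,-37)
river: ρ → (-37,22,18)
river: ρ → (18,50,-9)
river: ρ → (-9,40,43)
river: ρ → (43,46,-6)
river: ρ → (-6,50,27)
ρ-cycle length = 18 (tail of 1 descent step not counted)

18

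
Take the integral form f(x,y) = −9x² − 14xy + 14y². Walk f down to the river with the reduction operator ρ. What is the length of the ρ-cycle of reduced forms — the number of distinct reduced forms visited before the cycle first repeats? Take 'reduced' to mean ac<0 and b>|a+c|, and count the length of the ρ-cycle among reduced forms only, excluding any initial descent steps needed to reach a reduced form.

D = 700, ⌊√D⌋ = 26
descent: ρ → (14,14,-9)  [lands on river]
river: ρ → (-9,22,6)
river: ρ → (6,26,-1)
river: ρ → (-1,26,6)
river: ρ → (6,22,-9)
river: ρ → (-9,14,14)
ρ-cycle length = 6 (tail of 1 descent step not counted)

6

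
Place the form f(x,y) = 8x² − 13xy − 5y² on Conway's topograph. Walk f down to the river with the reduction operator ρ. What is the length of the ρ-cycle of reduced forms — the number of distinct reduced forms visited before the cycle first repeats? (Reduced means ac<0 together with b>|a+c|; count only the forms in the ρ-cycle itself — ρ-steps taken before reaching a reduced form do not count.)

D = 329, ⌊√D⌋ = 18
descent: ρ → (-5,13,8)  [lands on river]
river: ρ → (8,3,-10)
river: ρ → (-10,17,1)
river: ρ → (1,17,-10)
river: ρ → (-10,3,8)
river: ρ → (8,13,-5)
river: ρ → (-5,17,2)
river: ρ → (2,15,-13)
river: ρ → (-13,11,4)
river: ρ → (4,13,-10)
river: ρ → (-10,7,7)
river: ρ → (7,7,-10)
river: ρ → (-10,13,4)
river: ρ → (4,11,-13)
river: ρ → (-13,15,2)
river: ρ → (2,17,-5)
ρ-cycle length = 16 (tail of 1 descent step not counted)

16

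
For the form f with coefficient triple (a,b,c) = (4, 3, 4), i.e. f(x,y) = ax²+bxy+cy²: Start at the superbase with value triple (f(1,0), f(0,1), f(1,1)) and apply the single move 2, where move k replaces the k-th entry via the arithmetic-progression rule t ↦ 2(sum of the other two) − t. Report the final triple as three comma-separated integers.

start (4,4,11) = (f(1,0),f(0,1),f(1,1))
replace slot 2: 2·(4+11) − 4 = 26 → (4,26,11)

4,26,11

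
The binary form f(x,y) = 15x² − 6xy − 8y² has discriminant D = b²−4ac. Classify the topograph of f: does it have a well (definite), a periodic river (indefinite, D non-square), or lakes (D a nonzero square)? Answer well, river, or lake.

D = b²−4ac = (-6)² − 4·15·(-8) = 516
D > 0 non-square ⇒ indefinite ⇒ periodic river

river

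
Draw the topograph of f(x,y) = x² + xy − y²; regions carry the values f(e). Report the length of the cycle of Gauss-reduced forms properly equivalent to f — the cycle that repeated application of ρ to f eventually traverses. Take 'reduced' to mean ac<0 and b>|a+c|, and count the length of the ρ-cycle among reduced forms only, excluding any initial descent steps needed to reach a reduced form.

D = 5, ⌊√D⌋ = 2
river: ρ → (-1,1,1)
river: ρ → (1,1,-1)
ρ-cycle length = 2 (tail of 0 descent steps not counted)

2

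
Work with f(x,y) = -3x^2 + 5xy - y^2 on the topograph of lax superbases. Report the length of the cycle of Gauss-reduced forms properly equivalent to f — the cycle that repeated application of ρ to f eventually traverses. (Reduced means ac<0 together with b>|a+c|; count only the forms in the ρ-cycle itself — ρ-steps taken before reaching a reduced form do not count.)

D = 13, ⌊√D⌋ = 3
descent: ρ → (-1,3,1)  [lands on river]
river: ρ → (1,3,-1)
ρ-cycle length = 2 (tail of 1 descent step not counted)

2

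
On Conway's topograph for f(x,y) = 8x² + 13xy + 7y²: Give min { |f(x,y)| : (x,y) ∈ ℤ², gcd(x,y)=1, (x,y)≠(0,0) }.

translate: b→-3 (≡13 mod 16), so (8,13,7)→(8,-3,2)
flip: (8,-3,2)→(2,3,8)
translate: b→-1 (≡3 mod 4), so (2,3,8)→(2,-1,7)
reduced (well bottom): (2,-1,7) with a≤c, −a<b≤a
well minimum = a = 2

2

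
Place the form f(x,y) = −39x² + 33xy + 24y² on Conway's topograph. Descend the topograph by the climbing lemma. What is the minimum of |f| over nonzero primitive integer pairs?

river: ρ → (24,63,-9)
river: ρ → (-9,63,24)
river: ρ → (24,33,-39)
river: ρ → (-39,45,18)
river: ρ → (18,63,-12)
river: ρ → (-12,57,33)
river: ρ → (33,9,-36)
river: ρ → (-36,63,6)
river: ρ → (6,69,-3)
river: ρ → (-3,69,6)
river: ρ → (6,63,-36)
river: ρ → (-36,9,33)
river: ρ → (33,57,-12)
river: ρ → (-12,63,18)
river: ρ → (18,45,-39)
river: ρ → (-39,33,24)
closes: descent 0, river 16
min |a| on river = 3

3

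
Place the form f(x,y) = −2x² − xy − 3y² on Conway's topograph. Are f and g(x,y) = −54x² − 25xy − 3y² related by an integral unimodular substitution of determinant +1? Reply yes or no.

D₁ = -23, D₂ = -23
f is negative-definite; reduce −f:
−f: reduced (well bottom): (2,1,3) with a≤c, −a<b≤a
flip sign back: reduced form of f is (-2,-1,-3)
g is negative-definite; reduce −g:
−g: flip: (54,25,3)→(3,-25,54)
−g: translate: b→-1 (≡-25 mod 6), so (3,-25,54)→(3,-1,2)
−g: flip: (3,-1,2)→(2,1,3)
−g: reduced (well bottom): (2,1,3) with a≤c, −a<b≤a
flip sign back: reduced form of g is (-2,-1,-3)
reduced forms (-2, -1, -3) vs (-2, -1, -3) ⇒ equivalent

yes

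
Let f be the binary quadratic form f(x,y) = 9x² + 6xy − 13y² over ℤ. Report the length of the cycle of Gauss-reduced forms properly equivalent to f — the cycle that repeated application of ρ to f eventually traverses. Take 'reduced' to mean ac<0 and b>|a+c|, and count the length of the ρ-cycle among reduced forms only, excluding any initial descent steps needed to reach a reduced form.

D = 504, ⌊√D⌋ = 22
river: ρ → (-13,20,2)
river: ρ → (2,20,-13)
river: ρ → (-13,6,9)
river: ρ → (9,12,-10)
river: ρ → (-10,8,11)
river: ρ → (11,14,-7)
river: ρ → (-7,14,11)
river: ρ → (11,8,-10)
river: ρ → (-10,12,9)
river: ρ → (9,6,-13)
ρ-cycle length = 10 (tail of 0 descent steps not counted)

10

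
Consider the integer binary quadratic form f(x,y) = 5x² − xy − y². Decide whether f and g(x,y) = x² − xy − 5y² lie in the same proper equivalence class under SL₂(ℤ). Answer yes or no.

D₁ = 21, D₂ = 21
river cycle of f (length 2): (-1, 3, 3), (3, 3, -1)
river cycle of g (length 2): (1, 3, -3), (-3, 3, 1)
cycles differ ⇒ inequivalent

no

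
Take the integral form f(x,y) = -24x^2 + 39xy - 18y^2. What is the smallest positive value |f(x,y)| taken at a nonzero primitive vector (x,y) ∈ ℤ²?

translate: b→9 (≡-39 mod 48), so (24,-39,18)→(24,9,3)
flip: (24,9,3)→(3,-9,24)
translate: b→3 (≡-9 mod 6), so (3,-9,24)→(3,3,18)
reduced (well bottom): (3,3,18) with a≤c, −a<b≤a
well minimum |f| = |-3| = 3 (negative-definite)

3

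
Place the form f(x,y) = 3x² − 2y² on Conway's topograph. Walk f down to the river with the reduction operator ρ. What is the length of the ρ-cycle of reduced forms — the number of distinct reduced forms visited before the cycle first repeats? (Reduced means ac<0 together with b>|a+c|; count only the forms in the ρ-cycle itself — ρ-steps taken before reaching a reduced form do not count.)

D = 24, ⌊√D⌋ = 4
descent: ρ → (-2,4,1)  [lands on river]
river: ρ → (1,4,-2)
ρ-cycle length = 2 (tail of 1 descent step not counted)

2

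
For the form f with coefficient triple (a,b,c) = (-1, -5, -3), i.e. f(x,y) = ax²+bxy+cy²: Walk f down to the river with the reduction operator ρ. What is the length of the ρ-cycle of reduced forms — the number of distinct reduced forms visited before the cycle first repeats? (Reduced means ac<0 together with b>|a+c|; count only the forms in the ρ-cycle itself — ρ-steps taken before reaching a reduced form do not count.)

D = 13, ⌊√D⌋ = 3
descent: ρ → (-3,-1,1)
descent: ρ → (1,3,-1)  [lands on river]
river: ρ → (-1,3,1)
ρ-cycle length = 2 (tail of 2 descent steps not counted)

2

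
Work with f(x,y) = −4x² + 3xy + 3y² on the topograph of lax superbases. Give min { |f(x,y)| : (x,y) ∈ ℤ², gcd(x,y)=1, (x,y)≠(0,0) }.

river: ρ → (3,3,-4)
river: ρ → (-4,5,2)
river: ρ → (2,7,-1)
river: ρ → (-1,7,2)
river: ρ → (2,5,-4)
river: ρ → (-4,3,3)
closes: descent 0, river 6
min |a| on river = 1

1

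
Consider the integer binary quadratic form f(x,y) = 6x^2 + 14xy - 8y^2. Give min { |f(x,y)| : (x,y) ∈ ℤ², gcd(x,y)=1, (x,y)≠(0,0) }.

river: ρ → (-8,18,2)
river: ρ → (2,18,-8)
river: ρ → (-8,14,6)
river: ρ → (6,10,-12)
river: ρ → (-12,14,4)
river: ρ → (4,18,-4)
river: ρ → (-4,14,12)
river: ρ → (12,10,-6)
river: ρ → (-6,14,8)
river: ρ → (8,18,-2)
river: ρ → (-2,18,8)
river: ρ → (8,14,-6)
river: ρ → (-6,10,12)
river: ρ → (12,14,-4)
river: ρ → (-4,18,4)
river: ρ → (4,14,-12)
river: ρ → (-12,10,6)
river: ρ → (6,14,-8)
closes: descent 0, river 18
min |a| on river = 2

2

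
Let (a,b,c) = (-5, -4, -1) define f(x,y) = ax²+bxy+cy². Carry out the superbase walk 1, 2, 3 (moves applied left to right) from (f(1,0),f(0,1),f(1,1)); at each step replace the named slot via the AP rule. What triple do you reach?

start (-5,-1,-10) = (f(1,0),f(0,1),f(1,1))
replace slot 1: 2·((-1)+(-10)) − (-5) = -17 → (-17,-1,-10)
replace slot 2: 2·((-17)+(-10)) − (-1) = -53 → (-17,-53,-10)
replace slot 3: 2·((-17)+(-53)) − (-10) = -130 → (-17,-53,-130)

-17,-53,-130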